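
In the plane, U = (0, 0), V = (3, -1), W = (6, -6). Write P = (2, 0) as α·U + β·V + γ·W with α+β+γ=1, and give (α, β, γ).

(1/6, 1, -1/6)

Signed area of the reference triangle: [UVW] = ½·(0·(-1−(-6)) + 3·(-6−0) + 6·(0−(-1))) = ½·(0 − 18 + 6) = -6.
[PVW] = ½·(2·(-1−(-6)) + 3·(-6−0) + 6·(0−(-1))) = ½·(10 − 18 + 6) = -1, so the U-coordinate is (-1)/(-6) = 1/6.
[UPW] = ½·(0·(0−(-6)) + 2·(-6−0) + 6·(0−0)) = ½·(0 − 12 + 0) = -6, so the V-coordinate is 1.
[UVP] = ½·(0·(-1−0) + 3·(0−0) + 2·(0−(-1))) = ½·(0 + 0 + 2) = 1, so the W-coordinate is -1/6.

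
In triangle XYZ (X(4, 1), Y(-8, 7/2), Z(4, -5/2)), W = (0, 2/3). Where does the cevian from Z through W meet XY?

Barycentric coordinates of W with respect to XYZ: (1/3, 1/3, 1/3).
On side XY the Z-coordinate is zero; dropping W's Z-weight 1/3 and renormalizing the remaining 1/3 : 1/3 gives weights 1/2, 1/2 on X, Y.
V = (1/2)·(4, 1) + (1/2)·(-8, 7/2) = (-2, 9/4).

(-2, 9/4)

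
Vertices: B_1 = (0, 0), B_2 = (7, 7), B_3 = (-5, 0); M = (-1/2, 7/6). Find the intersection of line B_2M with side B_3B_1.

Barycentric coordinates of M with respect to B_1B_2B_3: (1/2, 1/6, 1/3).
On side B_3B_1 the B_2-coordinate is zero; dropping M's B_2-weight 1/6 and renormalizing the remaining 1/3 : 1/2 gives weights 2/5, 3/5 on B_3, B_1.
N = (2/5)·(-5, 0) + (3/5)·(0, 0) = (-2, 0).

(-2, 0)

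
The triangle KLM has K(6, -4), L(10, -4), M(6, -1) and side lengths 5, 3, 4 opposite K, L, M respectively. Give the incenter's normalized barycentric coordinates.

The incenter has barycentric coordinates proportional to the opposite side lengths: (5 : 3 : 4).
Normalizing by 5+3+4 = 12 gives (5/12, 1/4, 1/3).

(5/12, 1/4, 1/3)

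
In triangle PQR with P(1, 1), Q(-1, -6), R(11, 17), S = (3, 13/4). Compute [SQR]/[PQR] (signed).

1/2

[PQR] = ½·(1·(-6−17) + (-1)·(17−1) + 11·(1−(-6))) = ½·(-23 − 16 + 77) = 19.
[SQR] = ½·(3·(-6−17) + (-1)·(17−(13/4)) + 11·(13/4−(-6))) = ½·(-69 − 55/4 + 407/4) = 19/2, so the ratio is (19/2)/19 = 1/2.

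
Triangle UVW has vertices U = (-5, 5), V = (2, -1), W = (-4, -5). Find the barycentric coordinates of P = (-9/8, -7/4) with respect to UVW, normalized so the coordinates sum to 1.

(1/8, 1/2, 3/8)

Signed area of the reference triangle: [UVW] = ½·((-5)·(-1−(-5)) + 2·(-5−5) + (-4)·(5−(-1))) = ½·(-20 − 20 − 24) = -32.
[PVW] = ½·((-9/8)·(-1−(-5)) + 2·(-5−(-7/4)) + (-4)·(-7/4−(-1))) = ½·(-9/2 − 13/2 + 3) = -4, so the U-coordinate is (-4)/(-32) = 1/8.
[UPW] = ½·((-5)·(-7/4−(-5)) + (-9/8)·(-5−5) + (-4)·(5−(-7/4))) = ½·(-65/4 + 45/4 − 27) = -16, so the V-coordinate is 1/2.
[UVP] = ½·((-5)·(-1−(-7/4)) + 2·(-7/4−5) + (-9/8)·(5−(-1))) = ½·(-15/4 − 27/2 − 27/4) = -12, so the W-coordinate is 3/8.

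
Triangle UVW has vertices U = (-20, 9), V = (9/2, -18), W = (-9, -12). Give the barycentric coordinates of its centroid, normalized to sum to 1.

The centroid is the average of the vertices, so each weight is 1/3.

(1/3, 1/3, 1/3)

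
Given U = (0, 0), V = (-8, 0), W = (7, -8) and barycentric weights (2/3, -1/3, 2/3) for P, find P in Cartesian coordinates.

P = (2/3)·U + (-1/3)·V + (2/3)·W.
x-coordinate: (2/3)·0 + (-1/3)·(-8) + (2/3)·7 = 22/3.
y-coordinate: (2/3)·0 + (-1/3)·0 + (2/3)·(-8) = -16/3.

(22/3, -16/3)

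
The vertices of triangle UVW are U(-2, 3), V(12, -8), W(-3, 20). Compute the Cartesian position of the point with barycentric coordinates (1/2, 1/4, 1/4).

(5/4, 9/2)

P = (1/2)·U + (1/4)·V + (1/4)·W.
x-coordinate: (1/2)·(-2) + (1/4)·12 + (1/4)·(-3) = 5/4.
y-coordinate: (1/2)·3 + (1/4)·(-8) + (1/4)·20 = 9/2.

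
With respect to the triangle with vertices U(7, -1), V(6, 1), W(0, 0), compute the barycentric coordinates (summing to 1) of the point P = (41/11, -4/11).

Signed area of the reference triangle: [UVW] = ½·(7·(1−0) + 6·(0−(-1)) + 0·(-1−1)) = ½·(7 + 6 + 0) = 13/2.
[PVW] = ½·((41/11)·(1−0) + 6·(0−(-4/11)) + 0·(-4/11−1)) = ½·(41/11 + 24/11 + 0) = 65/22, so the U-coordinate is (65/22)/(13/2) = 5/11.
[UPW] = ½·(7·(-4/11−0) + (41/11)·(0−(-1)) + 0·(-1−(-4/11))) = ½·(-28/11 + 41/11 + 0) = 13/22, so the V-coordinate is 1/11.
[UVP] = ½·(7·(1−(-4/11)) + 6·(-4/11−(-1)) + (41/11)·(-1−1)) = ½·(105/11 + 42/11 − 82/11) = 65/22, so the W-coordinate is 5/11.

(5/11, 1/11, 5/11)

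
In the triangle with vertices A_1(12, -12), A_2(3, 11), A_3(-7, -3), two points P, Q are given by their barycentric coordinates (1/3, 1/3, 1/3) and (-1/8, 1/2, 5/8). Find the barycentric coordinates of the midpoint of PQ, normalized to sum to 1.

(5/48, 5/12, 23/48)

Since both coordinate triples sum to 1, the midpoint's barycentrics are the componentwise average.
(1/3+-1/8)/2 = 5/48; similarly 5/12 and 23/48.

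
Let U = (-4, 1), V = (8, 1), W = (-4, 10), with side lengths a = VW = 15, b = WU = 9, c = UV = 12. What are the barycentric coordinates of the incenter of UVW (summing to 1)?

(5/12, 1/4, 1/3)

The incenter has barycentric coordinates proportional to the opposite side lengths: (15 : 9 : 12).
Normalizing by 15+9+12 = 36 gives (5/12, 1/4, 1/3).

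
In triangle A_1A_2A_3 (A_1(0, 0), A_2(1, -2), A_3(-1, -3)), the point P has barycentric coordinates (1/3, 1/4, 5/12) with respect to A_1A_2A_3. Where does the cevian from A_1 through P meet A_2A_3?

(-1/4, -21/8)

Line A_1P meets A_2A_3 where the A_1-coordinate vanishes; zeroing P's A_1-weight and renormalizing leaves A_2, A_3-weights 1/4 : 5/12 → (3/8, 5/8).
So Q = (3/8)·A_2 + (5/8)·A_3 = (-1/4, -21/8).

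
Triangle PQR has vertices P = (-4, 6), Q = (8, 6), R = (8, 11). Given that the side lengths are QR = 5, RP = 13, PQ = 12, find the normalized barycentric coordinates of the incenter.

The incenter has barycentric coordinates proportional to the opposite side lengths: (5 : 13 : 12).
Normalizing by 5+13+12 = 30 gives (1/6, 13/30, 2/5).

(1/6, 13/30, 2/5)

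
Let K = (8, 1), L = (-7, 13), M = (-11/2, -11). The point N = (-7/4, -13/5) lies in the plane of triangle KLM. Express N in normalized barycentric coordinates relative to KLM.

(3/10, 1/5, 1/2)

Signed area of the reference triangle: [KLM] = ½·(8·(13−(-11)) + (-7)·(-11−1) + (-11/2)·(1−13)) = ½·(192 + 84 + 66) = 171.
[NLM] = ½·((-7/4)·(13−(-11)) + (-7)·(-11−(-13/5)) + (-11/2)·(-13/5−13)) = ½·(-42 + 294/5 + 429/5) = 513/10, so the K-coordinate is (513/10)/171 = 3/10.
[KNM] = ½·(8·(-13/5−(-11)) + (-7/4)·(-11−1) + (-11/2)·(1−(-13/5))) = ½·(336/5 + 21 − 99/5) = 171/5, so the L-coordinate is 1/5.
[KLN] = ½·(8·(13−(-13/5)) + (-7)·(-13/5−1) + (-7/4)·(1−13)) = ½·(624/5 + 126/5 + 21) = 171/2, so the M-coordinate is 1/2.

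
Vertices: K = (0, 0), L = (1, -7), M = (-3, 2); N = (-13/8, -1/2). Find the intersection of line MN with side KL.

Barycentric coordinates of N with respect to KLM: (1/8, 1/4, 5/8).
On side KL the M-coordinate is zero; dropping N's M-weight 5/8 and renormalizing the remaining 1/8 : 1/4 gives weights 1/3, 2/3 on K, L.
J = (1/3)·(0, 0) + (2/3)·(1, -7) = (2/3, -14/3).

(2/3, -14/3)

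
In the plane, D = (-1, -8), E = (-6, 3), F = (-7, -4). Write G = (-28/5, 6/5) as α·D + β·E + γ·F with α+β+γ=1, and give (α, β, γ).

(1/10, 4/5, 1/10)

Signed area of the reference triangle: [DEF] = ½·((-1)·(3−(-4)) + (-6)·(-4−(-8)) + (-7)·(-8−3)) = ½·(-7 − 24 + 77) = 23.
[GEF] = ½·((-28/5)·(3−(-4)) + (-6)·(-4−(6/5)) + (-7)·(6/5−3)) = ½·(-196/5 + 156/5 + 63/5) = 23/10, so the D-coordinate is (23/10)/23 = 1/10.
[DGF] = ½·((-1)·(6/5−(-4)) + (-28/5)·(-4−(-8)) + (-7)·(-8−(6/5))) = ½·(-26/5 − 112/5 + 322/5) = 92/5, so the E-coordinate is 4/5.
[DEG] = ½·((-1)·(3−(6/5)) + (-6)·(6/5−(-8)) + (-28/5)·(-8−3)) = ½·(-9/5 − 276/5 + 308/5) = 23/10, so the F-coordinate is 1/10.
Check: 1/10 + 4/5 + 1/10 = 1.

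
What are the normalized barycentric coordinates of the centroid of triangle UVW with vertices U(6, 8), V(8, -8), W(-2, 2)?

The centroid is the average of the vertices, so each weight is 1/3.

(1/3, 1/3, 1/3)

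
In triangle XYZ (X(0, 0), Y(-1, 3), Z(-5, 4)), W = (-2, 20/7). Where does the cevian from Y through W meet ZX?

(-10/3, 8/3)

Barycentric coordinates of W with respect to XYZ: (1/7, 4/7, 2/7).
On side ZX the Y-coordinate is zero; dropping W's Y-weight 4/7 and renormalizing the remaining 2/7 : 1/7 gives weights 2/3, 1/3 on Z, X.
V = (2/3)·(-5, 4) + (1/3)·(0, 0) = (-10/3, 8/3).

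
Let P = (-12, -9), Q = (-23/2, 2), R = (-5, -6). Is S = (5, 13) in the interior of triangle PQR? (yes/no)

Barycentric coordinates of S: (-407/151, 206/151, 352/151).
The three coordinates are negative, positive, positive; a point is interior exactly when all three are positive.

no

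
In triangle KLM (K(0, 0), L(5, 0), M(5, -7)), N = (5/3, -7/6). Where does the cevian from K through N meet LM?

Barycentric coordinates of N with respect to KLM: (2/3, 1/6, 1/6).
On side LM the K-coordinate is zero; dropping N's K-weight 2/3 and renormalizing the remaining 1/6 : 1/6 gives weights 1/2, 1/2 on L, M.
J = (1/2)·(5, 0) + (1/2)·(5, -7) = (5, -7/2).

(5, -7/2)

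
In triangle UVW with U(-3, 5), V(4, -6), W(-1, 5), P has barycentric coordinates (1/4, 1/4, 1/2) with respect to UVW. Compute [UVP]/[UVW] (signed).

1/2

The signed ratio [UVP]/[UVW] equals the barycentric coordinate of P at vertex W, which is 1/2.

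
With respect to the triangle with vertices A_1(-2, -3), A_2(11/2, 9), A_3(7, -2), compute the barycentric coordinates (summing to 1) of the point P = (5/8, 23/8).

(5/8, 1/2, -1/8)

Signed area of the reference triangle: [A_1A_2A_3] = ½·((-2)·(9−(-2)) + (11/2)·(-2−(-3)) + 7·(-3−9)) = ½·(-22 + 11/2 − 84) = -201/4.
[PA_2A_3] = ½·((5/8)·(9−(-2)) + (11/2)·(-2−(23/8)) + 7·(23/8−9)) = ½·(55/8 − 429/16 − 343/8) = -1005/32, so the A_1-coordinate is (-1005/32)/(-201/4) = 5/8.
[A_1PA_3] = ½·((-2)·(23/8−(-2)) + (5/8)·(-2−(-3)) + 7·(-3−(23/8))) = ½·(-39/4 + 5/8 − 329/8) = -201/8, so the A_2-coordinate is 1/2.
[A_1A_2P] = ½·((-2)·(9−(23/8)) + (11/2)·(23/8−(-3)) + (5/8)·(-3−9)) = ½·(-49/4 + 517/16 − 15/2) = 201/32, so the A_3-coordinate is -1/8.
Check: 5/8 + 1/2 − 1/8 = 1.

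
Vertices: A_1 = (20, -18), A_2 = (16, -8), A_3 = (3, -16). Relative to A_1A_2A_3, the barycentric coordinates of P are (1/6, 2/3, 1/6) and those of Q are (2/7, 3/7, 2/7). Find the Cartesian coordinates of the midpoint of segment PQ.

(391/28, -169/14)

Barycentric coordinates of the midpoint are the average: (19/84, 23/42, 19/84).
Converting: (19/84)·A_1 + (23/42)·A_2 + (19/84)·A_3 = (391/28, -169/14).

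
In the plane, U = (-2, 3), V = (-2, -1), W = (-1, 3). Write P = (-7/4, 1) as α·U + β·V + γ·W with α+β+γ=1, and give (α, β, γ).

Signed area of the reference triangle: [UVW] = ½·((-2)·(-1−3) + (-2)·(3−3) + (-1)·(3−(-1))) = ½·(8 + 0 − 4) = 2.
[PVW] = ½·((-7/4)·(-1−3) + (-2)·(3−1) + (-1)·(1−(-1))) = ½·(7 − 4 − 2) = 1/2, so the U-coordinate is (1/2)/2 = 1/4.
[UPW] = ½·((-2)·(1−3) + (-7/4)·(3−3) + (-1)·(3−1)) = ½·(4 + 0 − 2) = 1, so the V-coordinate is 1/2.
[UVP] = ½·((-2)·(-1−1) + (-2)·(1−3) + (-7/4)·(3−(-1))) = ½·(4 + 4 − 7) = 1/2, so the W-coordinate is 1/4.

(1/4, 1/2, 1/4)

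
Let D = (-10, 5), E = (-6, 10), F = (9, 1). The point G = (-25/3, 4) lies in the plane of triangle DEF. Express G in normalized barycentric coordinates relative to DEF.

Signed area of the reference triangle: [DEF] = ½·((-10)·(10−1) + (-6)·(1−5) + 9·(5−10)) = ½·(-90 + 24 − 45) = -111/2.
[GEF] = ½·((-25/3)·(10−1) + (-6)·(1−4) + 9·(4−10)) = ½·(-75 + 18 − 54) = -111/2, so the D-coordinate is (-111/2)/(-111/2) = 1.
[DGF] = ½·((-10)·(4−1) + (-25/3)·(1−5) + 9·(5−4)) = ½·(-30 + 100/3 + 9) = 37/6, so the E-coordinate is -1/9.
[DEG] = ½·((-10)·(10−4) + (-6)·(4−5) + (-25/3)·(5−10)) = ½·(-60 + 6 + 125/3) = -37/6, so the F-coordinate is 1/9.
Check: 1 − 1/9 + 1/9 = 1.

(1, -1/9, 1/9)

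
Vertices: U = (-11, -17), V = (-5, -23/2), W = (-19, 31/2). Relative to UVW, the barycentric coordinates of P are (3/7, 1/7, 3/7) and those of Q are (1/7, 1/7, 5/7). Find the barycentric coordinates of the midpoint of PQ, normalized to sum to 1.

(2/7, 1/7, 4/7)

Since both coordinate triples sum to 1, the midpoint's barycentrics are the componentwise average.
(3/7+1/7)/2 = 2/7; similarly 1/7 and 4/7.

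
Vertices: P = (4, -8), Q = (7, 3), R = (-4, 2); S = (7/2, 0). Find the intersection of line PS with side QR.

Barycentric coordinates of S with respect to PQR: (1/4, 1/2, 1/4).
On side QR the P-coordinate is zero; dropping S's P-weight 1/4 and renormalizing the remaining 1/2 : 1/4 gives weights 2/3, 1/3 on Q, R.
T = (2/3)·(7, 3) + (1/3)·(-4, 2) = (10/3, 8/3).

(10/3, 8/3)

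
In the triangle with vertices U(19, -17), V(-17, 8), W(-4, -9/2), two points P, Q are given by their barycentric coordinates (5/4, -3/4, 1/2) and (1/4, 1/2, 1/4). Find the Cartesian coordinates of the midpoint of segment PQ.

(119/8, -247/16)

Barycentric coordinates of the midpoint are the average: (3/4, -1/8, 3/8).
Converting: (3/4)·U + (-1/8)·V + (3/8)·W = (119/8, -247/16).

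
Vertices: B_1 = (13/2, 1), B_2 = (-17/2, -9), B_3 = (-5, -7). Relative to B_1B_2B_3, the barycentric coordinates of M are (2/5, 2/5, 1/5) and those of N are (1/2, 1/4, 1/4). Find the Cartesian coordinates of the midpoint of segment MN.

Barycentric coordinates of the midpoint are the average: (9/20, 13/40, 9/40).
Converting: (9/20)·B_1 + (13/40)·B_2 + (9/40)·B_3 = (-77/80, -81/20).

(-77/80, -81/20)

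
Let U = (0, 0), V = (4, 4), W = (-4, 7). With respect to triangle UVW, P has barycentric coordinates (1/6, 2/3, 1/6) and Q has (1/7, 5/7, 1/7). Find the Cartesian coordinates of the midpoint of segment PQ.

(15/7, 323/84)

Barycentric coordinates of the midpoint are the average: (13/84, 29/42, 13/84).
Converting: (13/84)·U + (29/42)·V + (13/84)·W = (15/7, 323/84).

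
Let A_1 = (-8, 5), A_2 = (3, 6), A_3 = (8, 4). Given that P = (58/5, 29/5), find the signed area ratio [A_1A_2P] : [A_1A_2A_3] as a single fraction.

[A_1A_2A_3] = ½·((-8)·(6−4) + 3·(4−5) + 8·(5−6)) = ½·(-16 − 3 − 8) = -27/2.
[A_1A_2P] = ½·((-8)·(6−(29/5)) + 3·(29/5−5) + (58/5)·(5−6)) = ½·(-8/5 + 12/5 − 58/5) = -27/5, so the ratio is (-27/5)/(-27/2) = 2/5.

2/5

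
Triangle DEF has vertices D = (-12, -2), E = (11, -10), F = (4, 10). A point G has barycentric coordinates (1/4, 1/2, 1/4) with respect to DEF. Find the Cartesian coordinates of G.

(7/2, -3)

G = (1/4)·D + (1/2)·E + (1/4)·F.
x-coordinate: (1/4)·(-12) + (1/2)·11 + (1/4)·4 = 7/2.
y-coordinate: (1/4)·(-2) + (1/2)·(-10) + (1/4)·10 = -3.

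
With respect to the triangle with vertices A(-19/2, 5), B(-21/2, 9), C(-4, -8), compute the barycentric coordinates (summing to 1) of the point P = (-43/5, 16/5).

(3/5, 1/5, 1/5)

Signed area of the reference triangle: [ABC] = ½·((-19/2)·(9−(-8)) + (-21/2)·(-8−5) + (-4)·(5−9)) = ½·(-323/2 + 273/2 + 16) = -9/2.
[PBC] = ½·((-43/5)·(9−(-8)) + (-21/2)·(-8−(16/5)) + (-4)·(16/5−9)) = ½·(-731/5 + 588/5 + 116/5) = -27/10, so the A-coordinate is (-27/10)/(-9/2) = 3/5.
[APC] = ½·((-19/2)·(16/5−(-8)) + (-43/5)·(-8−5) + (-4)·(5−(16/5))) = ½·(-532/5 + 559/5 − 36/5) = -9/10, so the B-coordinate is 1/5.
[ABP] = ½·((-19/2)·(9−(16/5)) + (-21/2)·(16/5−5) + (-43/5)·(5−9)) = ½·(-551/10 + 189/10 + 172/5) = -9/10, so the C-coordinate is 1/5.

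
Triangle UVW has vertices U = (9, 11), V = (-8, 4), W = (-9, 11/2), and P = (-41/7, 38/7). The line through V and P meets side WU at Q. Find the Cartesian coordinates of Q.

(-3, 22/3)

Barycentric coordinates of P with respect to UVW: (1/7, 4/7, 2/7).
On side WU the V-coordinate is zero; dropping P's V-weight 4/7 and renormalizing the remaining 2/7 : 1/7 gives weights 2/3, 1/3 on W, U.
Q = (2/3)·(-9, 11/2) + (1/3)·(9, 11) = (-3, 22/3).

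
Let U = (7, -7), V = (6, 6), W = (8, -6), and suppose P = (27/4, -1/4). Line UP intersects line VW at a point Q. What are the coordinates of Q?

Barycentric coordinates of P with respect to UVW: (1/4, 1/2, 1/4).
On side VW the U-coordinate is zero; dropping P's U-weight 1/4 and renormalizing the remaining 1/2 : 1/4 gives weights 2/3, 1/3 on V, W.
Q = (2/3)·(6, 6) + (1/3)·(8, -6) = (20/3, 2).

(20/3, 2)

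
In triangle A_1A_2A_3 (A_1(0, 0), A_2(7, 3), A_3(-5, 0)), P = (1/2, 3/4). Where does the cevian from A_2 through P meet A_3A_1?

(-5/3, 0)

Barycentric coordinates of P with respect to A_1A_2A_3: (1/2, 1/4, 1/4).
On side A_3A_1 the A_2-coordinate is zero; dropping P's A_2-weight 1/4 and renormalizing the remaining 1/4 : 1/2 gives weights 1/3, 2/3 on A_3, A_1.
Q = (1/3)·(-5, 0) + (2/3)·(0, 0) = (-5/3, 0).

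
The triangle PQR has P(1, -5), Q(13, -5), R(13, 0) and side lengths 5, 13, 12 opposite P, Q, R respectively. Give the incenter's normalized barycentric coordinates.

(1/6, 13/30, 2/5)

The incenter has barycentric coordinates proportional to the opposite side lengths: (5 : 13 : 12).
Normalizing by 5+13+12 = 30 gives (1/6, 13/30, 2/5).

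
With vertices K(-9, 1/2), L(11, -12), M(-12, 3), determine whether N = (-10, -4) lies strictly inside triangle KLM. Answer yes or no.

no

Barycentric coordinates of N: (262/25, -32/25, -41/5).
The three coordinates are positive, negative, negative; a point is interior exactly when all three are positive.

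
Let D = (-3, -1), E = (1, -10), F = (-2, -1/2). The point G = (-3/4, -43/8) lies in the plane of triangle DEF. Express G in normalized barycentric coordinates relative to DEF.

Signed area of the reference triangle: [DEF] = ½·((-3)·(-10−(-1/2)) + 1·(-1/2−(-1)) + (-2)·(-1−(-10))) = ½·(57/2 + 1/2 − 18) = 11/2.
[GEF] = ½·((-3/4)·(-10−(-1/2)) + 1·(-1/2−(-43/8)) + (-2)·(-43/8−(-10))) = ½·(57/8 + 39/8 − 37/4) = 11/8, so the D-coordinate is (11/8)/(11/2) = 1/4.
[DGF] = ½·((-3)·(-43/8−(-1/2)) + (-3/4)·(-1/2−(-1)) + (-2)·(-1−(-43/8))) = ½·(117/8 − 3/8 − 35/4) = 11/4, so the E-coordinate is 1/2.
[DEG] = ½·((-3)·(-10−(-43/8)) + 1·(-43/8−(-1)) + (-3/4)·(-1−(-10))) = ½·(111/8 − 35/8 − 27/4) = 11/8, so the F-coordinate is 1/4.
Check: 1/4 + 1/2 + 1/4 = 1.

(1/4, 1/2, 1/4)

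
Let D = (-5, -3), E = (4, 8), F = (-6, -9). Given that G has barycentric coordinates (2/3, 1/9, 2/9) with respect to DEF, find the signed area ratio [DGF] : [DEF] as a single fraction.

The signed ratio [DGF]/[DEF] equals the barycentric coordinate of G at vertex E, which is 1/9.

1/9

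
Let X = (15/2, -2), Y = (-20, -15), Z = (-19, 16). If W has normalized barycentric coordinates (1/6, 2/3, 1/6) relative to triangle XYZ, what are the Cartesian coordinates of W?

W = (1/6)·X + (2/3)·Y + (1/6)·Z.
x-coordinate: (1/6)·(15/2) + (2/3)·(-20) + (1/6)·(-19) = -61/4.
y-coordinate: (1/6)·(-2) + (2/3)·(-15) + (1/6)·16 = -23/3.

(-61/4, -23/3)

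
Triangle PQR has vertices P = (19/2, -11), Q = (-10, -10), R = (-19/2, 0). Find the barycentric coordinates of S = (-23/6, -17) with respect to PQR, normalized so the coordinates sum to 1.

Signed area of the reference triangle: [PQR] = ½·((19/2)·(-10−0) + (-10)·(0−(-11)) + (-19/2)·(-11−(-10))) = ½·(-95 − 110 + 19/2) = -391/4.
[SQR] = ½·((-23/6)·(-10−0) + (-10)·(0−(-17)) + (-19/2)·(-17−(-10))) = ½·(115/3 − 170 + 133/2) = -391/12, so the P-coordinate is (-391/12)/(-391/4) = 1/3.
[PSR] = ½·((19/2)·(-17−0) + (-23/6)·(0−(-11)) + (-19/2)·(-11−(-17))) = ½·(-323/2 − 253/6 − 57) = -391/3, so the Q-coordinate is 4/3.
[PQS] = ½·((19/2)·(-10−(-17)) + (-10)·(-17−(-11)) + (-23/6)·(-11−(-10))) = ½·(133/2 + 60 + 23/6) = 391/6, so the R-coordinate is -2/3.

(1/3, 4/3, -2/3)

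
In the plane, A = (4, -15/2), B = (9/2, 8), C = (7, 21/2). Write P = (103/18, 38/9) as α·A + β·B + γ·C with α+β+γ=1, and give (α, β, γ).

Signed area of the reference triangle: [ABC] = ½·(4·(8−(21/2)) + (9/2)·(21/2−(-15/2)) + 7·(-15/2−8)) = ½·(-10 + 81 − 217/2) = -75/4.
[PBC] = ½·((103/18)·(8−(21/2)) + (9/2)·(21/2−(38/9)) + 7·(38/9−8)) = ½·(-515/36 + 113/4 − 238/9) = -25/4, so the A-coordinate is (-25/4)/(-75/4) = 1/3.
[APC] = ½·(4·(38/9−(21/2)) + (103/18)·(21/2−(-15/2)) + 7·(-15/2−(38/9))) = ½·(-226/9 + 103 − 1477/18) = -25/12, so the B-coordinate is 1/9.
[ABP] = ½·(4·(8−(38/9)) + (9/2)·(38/9−(-15/2)) + (103/18)·(-15/2−8)) = ½·(136/9 + 211/4 − 3193/36) = -125/12, so the C-coordinate is 5/9.
Check: 1/3 + 1/9 + 5/9 = 1.

(1/3, 1/9, 5/9)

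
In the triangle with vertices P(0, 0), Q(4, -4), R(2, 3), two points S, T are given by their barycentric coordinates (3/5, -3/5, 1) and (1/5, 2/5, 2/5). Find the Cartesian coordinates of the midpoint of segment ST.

(1, 5/2)

Barycentric coordinates of the midpoint are the average: (2/5, -1/10, 7/10).
Converting: (2/5)·P + (-1/10)·Q + (7/10)·R = (1, 5/2).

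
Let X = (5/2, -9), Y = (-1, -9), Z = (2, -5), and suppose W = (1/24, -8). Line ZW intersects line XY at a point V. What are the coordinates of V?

Barycentric coordinates of W with respect to XYZ: (1/12, 2/3, 1/4).
On side XY the Z-coordinate is zero; dropping W's Z-weight 1/4 and renormalizing the remaining 1/12 : 2/3 gives weights 1/9, 8/9 on X, Y.
V = (1/9)·(5/2, -9) + (8/9)·(-1, -9) = (-11/18, -9).

(-11/18, -9)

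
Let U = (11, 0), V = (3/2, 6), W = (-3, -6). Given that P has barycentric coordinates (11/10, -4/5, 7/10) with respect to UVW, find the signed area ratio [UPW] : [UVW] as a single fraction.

The signed ratio [UPW]/[UVW] equals the barycentric coordinate of P at vertex V, which is -4/5.

-4/5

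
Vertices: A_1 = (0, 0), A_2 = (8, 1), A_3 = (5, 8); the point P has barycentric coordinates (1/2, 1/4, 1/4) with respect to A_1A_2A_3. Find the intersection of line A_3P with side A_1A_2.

Line A_3P meets A_1A_2 where the A_3-coordinate vanishes; zeroing P's A_3-weight and renormalizing leaves A_1, A_2-weights 1/2 : 1/4 → (2/3, 1/3).
So Q = (2/3)·A_1 + (1/3)·A_2 = (8/3, 1/3).

(8/3, 1/3)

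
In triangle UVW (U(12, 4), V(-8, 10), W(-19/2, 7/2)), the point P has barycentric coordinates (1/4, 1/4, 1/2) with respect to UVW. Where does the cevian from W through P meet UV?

(2, 7)

Line WP meets UV where the W-coordinate vanishes; zeroing P's W-weight and renormalizing leaves U, V-weights 1/4 : 1/4 → (1/2, 1/2).
So Q = (1/2)·U + (1/2)·V = (2, 7).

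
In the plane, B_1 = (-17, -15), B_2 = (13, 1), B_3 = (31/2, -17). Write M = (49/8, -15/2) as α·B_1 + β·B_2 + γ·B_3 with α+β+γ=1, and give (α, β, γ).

Signed area of the reference triangle: [B_1B_2B_3] = ½·((-17)·(1−(-17)) + 13·(-17−(-15)) + (31/2)·(-15−1)) = ½·(-306 − 26 − 248) = -290.
[MB_2B_3] = ½·((49/8)·(1−(-17)) + 13·(-17−(-15/2)) + (31/2)·(-15/2−1)) = ½·(441/4 − 247/2 − 527/4) = -145/2, so the B_1-coordinate is (-145/2)/(-290) = 1/4.
[B_1MB_3] = ½·((-17)·(-15/2−(-17)) + (49/8)·(-17−(-15)) + (31/2)·(-15−(-15/2))) = ½·(-323/2 − 49/4 − 465/4) = -145, so the B_2-coordinate is 1/2.
[B_1B_2M] = ½·((-17)·(1−(-15/2)) + 13·(-15/2−(-15)) + (49/8)·(-15−1)) = ½·(-289/2 + 195/2 − 98) = -145/2, so the B_3-coordinate is 1/4.

(1/4, 1/2, 1/4)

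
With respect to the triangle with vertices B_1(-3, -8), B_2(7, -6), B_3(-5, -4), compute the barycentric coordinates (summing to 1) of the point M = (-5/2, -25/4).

(1/2, 1/8, 3/8)

Signed area of the reference triangle: [B_1B_2B_3] = ½·((-3)·(-6−(-4)) + 7·(-4−(-8)) + (-5)·(-8−(-6))) = ½·(6 + 28 + 10) = 22.
[MB_2B_3] = ½·((-5/2)·(-6−(-4)) + 7·(-4−(-25/4)) + (-5)·(-25/4−(-6))) = ½·(5 + 63/4 + 5/4) = 11, so the B_1-coordinate is 11/22 = 1/2.
[B_1MB_3] = ½·((-3)·(-25/4−(-4)) + (-5/2)·(-4−(-8)) + (-5)·(-8−(-25/4))) = ½·(27/4 − 10 + 35/4) = 11/4, so the B_2-coordinate is 1/8.
[B_1B_2M] = ½·((-3)·(-6−(-25/4)) + 7·(-25/4−(-8)) + (-5/2)·(-8−(-6))) = ½·(-3/4 + 49/4 + 5) = 33/4, so the B_3-coordinate is 3/8.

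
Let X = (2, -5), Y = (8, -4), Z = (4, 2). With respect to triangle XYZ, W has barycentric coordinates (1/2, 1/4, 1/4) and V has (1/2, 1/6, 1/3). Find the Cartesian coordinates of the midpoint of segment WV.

Barycentric coordinates of the midpoint are the average: (1/2, 5/24, 7/24).
Converting: (1/2)·X + (5/24)·Y + (7/24)·Z = (23/6, -11/4).

(23/6, -11/4)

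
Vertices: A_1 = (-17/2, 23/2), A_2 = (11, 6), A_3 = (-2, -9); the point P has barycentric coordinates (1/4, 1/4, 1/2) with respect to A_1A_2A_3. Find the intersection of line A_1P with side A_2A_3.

(7/3, -4)

Line A_1P meets A_2A_3 where the A_1-coordinate vanishes; zeroing P's A_1-weight and renormalizing leaves A_2, A_3-weights 1/4 : 1/2 → (1/3, 2/3).
So Q = (1/3)·A_2 + (2/3)·A_3 = (7/3, -4).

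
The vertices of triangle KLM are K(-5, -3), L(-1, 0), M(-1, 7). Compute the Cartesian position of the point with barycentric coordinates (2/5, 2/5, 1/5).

N = (2/5)·K + (2/5)·L + (1/5)·M.
x-coordinate: (2/5)·(-5) + (2/5)·(-1) + (1/5)·(-1) = -13/5.
y-coordinate: (2/5)·(-3) + (2/5)·0 + (1/5)·7 = 1/5.

(-13/5, 1/5)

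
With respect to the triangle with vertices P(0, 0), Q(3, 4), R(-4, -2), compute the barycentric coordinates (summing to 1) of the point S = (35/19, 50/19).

(5/19, 13/19, 1/19)

Signed area of the reference triangle: [PQR] = ½·(0·(4−(-2)) + 3·(-2−0) + (-4)·(0−4)) = ½·(0 − 6 + 16) = 5.
[SQR] = ½·((35/19)·(4−(-2)) + 3·(-2−(50/19)) + (-4)·(50/19−4)) = ½·(210/19 − 264/19 + 104/19) = 25/19, so the P-coordinate is (25/19)/5 = 5/19.
[PSR] = ½·(0·(50/19−(-2)) + (35/19)·(-2−0) + (-4)·(0−(50/19))) = ½·(0 − 70/19 + 200/19) = 65/19, so the Q-coordinate is 13/19.
[PQS] = ½·(0·(4−(50/19)) + 3·(50/19−0) + (35/19)·(0−4)) = ½·(0 + 150/19 − 140/19) = 5/19, so the R-coordinate is 1/19.
Check: 5/19 + 13/19 + 1/19 = 1.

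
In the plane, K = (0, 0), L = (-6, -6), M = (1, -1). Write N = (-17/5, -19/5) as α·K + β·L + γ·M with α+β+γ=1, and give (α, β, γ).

Signed area of the reference triangle: [KLM] = ½·(0·(-6−(-1)) + (-6)·(-1−0) + 1·(0−(-6))) = ½·(0 + 6 + 6) = 6.
[NLM] = ½·((-17/5)·(-6−(-1)) + (-6)·(-1−(-19/5)) + 1·(-19/5−(-6))) = ½·(17 − 84/5 + 11/5) = 6/5, so the K-coordinate is (6/5)/6 = 1/5.
[KNM] = ½·(0·(-19/5−(-1)) + (-17/5)·(-1−0) + 1·(0−(-19/5))) = ½·(0 + 17/5 + 19/5) = 18/5, so the L-coordinate is 3/5.
[KLN] = ½·(0·(-6−(-19/5)) + (-6)·(-19/5−0) + (-17/5)·(0−(-6))) = ½·(0 + 114/5 − 102/5) = 6/5, so the M-coordinate is 1/5.
Check: 1/5 + 3/5 + 1/5 = 1.

(1/5, 3/5, 1/5)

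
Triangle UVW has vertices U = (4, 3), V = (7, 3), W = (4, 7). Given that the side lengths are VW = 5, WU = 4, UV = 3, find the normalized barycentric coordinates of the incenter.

The incenter has barycentric coordinates proportional to the opposite side lengths: (5 : 4 : 3).
Normalizing by 5+4+3 = 12 gives (5/12, 1/3, 1/4).

(5/12, 1/3, 1/4)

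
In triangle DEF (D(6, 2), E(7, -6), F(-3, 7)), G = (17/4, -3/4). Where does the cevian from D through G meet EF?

(11/3, -5/3)

Barycentric coordinates of G with respect to DEF: (1/4, 1/2, 1/4).
On side EF the D-coordinate is zero; dropping G's D-weight 1/4 and renormalizing the remaining 1/2 : 1/4 gives weights 2/3, 1/3 on E, F.
H = (2/3)·(7, -6) + (1/3)·(-3, 7) = (11/3, -5/3).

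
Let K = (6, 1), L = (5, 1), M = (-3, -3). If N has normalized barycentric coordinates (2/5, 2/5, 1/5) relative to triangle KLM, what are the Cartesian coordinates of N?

N = (2/5)·K + (2/5)·L + (1/5)·M.
x-coordinate: (2/5)·6 + (2/5)·5 + (1/5)·(-3) = 19/5.
y-coordinate: (2/5)·1 + (2/5)·1 + (1/5)·(-3) = 1/5.

(19/5, 1/5)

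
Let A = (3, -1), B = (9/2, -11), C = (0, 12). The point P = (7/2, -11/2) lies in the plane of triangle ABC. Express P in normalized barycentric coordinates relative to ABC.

(1/6, 2/3, 1/6)

Signed area of the reference triangle: [ABC] = ½·(3·(-11−12) + (9/2)·(12−(-1)) + 0·(-1−(-11))) = ½·(-69 + 117/2 + 0) = -21/4.
[PBC] = ½·((7/2)·(-11−12) + (9/2)·(12−(-11/2)) + 0·(-11/2−(-11))) = ½·(-161/2 + 315/4 + 0) = -7/8, so the A-coordinate is (-7/8)/(-21/4) = 1/6.
[APC] = ½·(3·(-11/2−12) + (7/2)·(12−(-1)) + 0·(-1−(-11/2))) = ½·(-105/2 + 91/2 + 0) = -7/2, so the B-coordinate is 2/3.
[ABP] = ½·(3·(-11−(-11/2)) + (9/2)·(-11/2−(-1)) + (7/2)·(-1−(-11))) = ½·(-33/2 − 81/4 + 35) = -7/8, so the C-coordinate is 1/6.
Check: 1/6 + 2/3 + 1/6 = 1.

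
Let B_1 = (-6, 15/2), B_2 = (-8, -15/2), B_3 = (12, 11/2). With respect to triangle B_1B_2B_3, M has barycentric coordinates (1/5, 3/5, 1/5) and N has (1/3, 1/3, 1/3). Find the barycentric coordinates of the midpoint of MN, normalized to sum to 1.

Since both coordinate triples sum to 1, the midpoint's barycentrics are the componentwise average.
(1/5+1/3)/2 = 4/15; similarly 7/15 and 4/15.

(4/15, 7/15, 4/15)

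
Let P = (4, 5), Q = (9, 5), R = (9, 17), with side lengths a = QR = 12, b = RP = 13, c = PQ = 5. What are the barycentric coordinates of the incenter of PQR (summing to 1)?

The incenter has barycentric coordinates proportional to the opposite side lengths: (12 : 13 : 5).
Normalizing by 12+13+5 = 30 gives (2/5, 13/30, 1/6).

(2/5, 13/30, 1/6)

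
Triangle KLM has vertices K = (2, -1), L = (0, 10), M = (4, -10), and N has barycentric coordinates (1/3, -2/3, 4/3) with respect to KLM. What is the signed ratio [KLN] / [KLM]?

The signed ratio [KLN]/[KLM] equals the barycentric coordinate of N at vertex M, which is 4/3.

4/3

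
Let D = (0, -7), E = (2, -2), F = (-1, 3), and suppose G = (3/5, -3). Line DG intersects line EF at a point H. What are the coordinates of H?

Barycentric coordinates of G with respect to DEF: (2/5, 2/5, 1/5).
On side EF the D-coordinate is zero; dropping G's D-weight 2/5 and renormalizing the remaining 2/5 : 1/5 gives weights 2/3, 1/3 on E, F.
H = (2/3)·(2, -2) + (1/3)·(-1, 3) = (1, -1/3).

(1, -1/3)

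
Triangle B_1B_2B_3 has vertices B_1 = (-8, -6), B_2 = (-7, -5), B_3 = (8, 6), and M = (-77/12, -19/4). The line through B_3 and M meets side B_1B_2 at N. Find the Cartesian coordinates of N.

Barycentric coordinates of M with respect to B_1B_2B_3: (2/3, 1/4, 1/12).
On side B_1B_2 the B_3-coordinate is zero; dropping M's B_3-weight 1/12 and renormalizing the remaining 2/3 : 1/4 gives weights 8/11, 3/11 on B_1, B_2.
N = (8/11)·(-8, -6) + (3/11)·(-7, -5) = (-85/11, -63/11).

(-85/11, -63/11)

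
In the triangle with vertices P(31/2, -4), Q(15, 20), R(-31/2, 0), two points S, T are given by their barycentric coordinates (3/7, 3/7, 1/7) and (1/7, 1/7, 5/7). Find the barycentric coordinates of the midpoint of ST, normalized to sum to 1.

(2/7, 2/7, 3/7)

Since both coordinate triples sum to 1, the midpoint's barycentrics are the componentwise average.
(3/7+1/7)/2 = 2/7; similarly 2/7 and 3/7.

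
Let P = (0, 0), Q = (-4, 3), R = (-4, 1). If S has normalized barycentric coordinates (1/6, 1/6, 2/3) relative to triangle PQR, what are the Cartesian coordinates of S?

(-10/3, 7/6)

S = (1/6)·P + (1/6)·Q + (2/3)·R.
x-coordinate: (1/6)·0 + (1/6)·(-4) + (2/3)·(-4) = -10/3.
y-coordinate: (1/6)·0 + (1/6)·3 + (2/3)·1 = 7/6.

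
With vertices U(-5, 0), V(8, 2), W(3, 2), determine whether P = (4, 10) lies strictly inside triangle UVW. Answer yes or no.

no

Barycentric coordinates of P: (-4, -31/5, 56/5).
The three coordinates are negative, negative, positive; a point is interior exactly when all three are positive.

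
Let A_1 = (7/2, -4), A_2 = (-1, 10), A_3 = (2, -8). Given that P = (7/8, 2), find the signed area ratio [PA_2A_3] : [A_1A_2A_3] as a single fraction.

1/4

[A_1A_2A_3] = ½·((7/2)·(10−(-8)) + (-1)·(-8−(-4)) + 2·(-4−10)) = ½·(63 + 4 − 28) = 39/2.
[PA_2A_3] = ½·((7/8)·(10−(-8)) + (-1)·(-8−2) + 2·(2−10)) = ½·(63/4 + 10 − 16) = 39/8, so the ratio is (39/8)/(39/2) = 1/4.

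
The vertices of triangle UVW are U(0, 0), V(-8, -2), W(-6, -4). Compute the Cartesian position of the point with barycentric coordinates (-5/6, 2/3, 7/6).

(-37/3, -6)

P = (-5/6)·U + (2/3)·V + (7/6)·W.
x-coordinate: (-5/6)·0 + (2/3)·(-8) + (7/6)·(-6) = -37/3.
y-coordinate: (-5/6)·0 + (2/3)·(-2) + (7/6)·(-4) = -6.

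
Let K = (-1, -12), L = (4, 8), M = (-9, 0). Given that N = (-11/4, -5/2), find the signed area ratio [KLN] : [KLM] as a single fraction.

3/8

[KLM] = ½·((-1)·(8−0) + 4·(0−(-12)) + (-9)·(-12−8)) = ½·(-8 + 48 + 180) = 110.
[KLN] = ½·((-1)·(8−(-5/2)) + 4·(-5/2−(-12)) + (-11/4)·(-12−8)) = ½·(-21/2 + 38 + 55) = 165/4, so the ratio is (165/4)/110 = 3/8.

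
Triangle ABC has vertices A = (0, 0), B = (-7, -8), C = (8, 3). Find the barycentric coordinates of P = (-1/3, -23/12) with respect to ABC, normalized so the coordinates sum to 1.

Signed area of the reference triangle: [ABC] = ½·(0·(-8−3) + (-7)·(3−0) + 8·(0−(-8))) = ½·(0 − 21 + 64) = 43/2.
[PBC] = ½·((-1/3)·(-8−3) + (-7)·(3−(-23/12)) + 8·(-23/12−(-8))) = ½·(11/3 − 413/12 + 146/3) = 215/24, so the A-coordinate is (215/24)/(43/2) = 5/12.
[APC] = ½·(0·(-23/12−3) + (-1/3)·(3−0) + 8·(0−(-23/12))) = ½·(0 − 1 + 46/3) = 43/6, so the B-coordinate is 1/3.
[ABP] = ½·(0·(-8−(-23/12)) + (-7)·(-23/12−0) + (-1/3)·(0−(-8))) = ½·(0 + 161/12 − 8/3) = 43/8, so the C-coordinate is 1/4.
Check: 5/12 + 1/3 + 1/4 = 1.

(5/12, 1/3, 1/4)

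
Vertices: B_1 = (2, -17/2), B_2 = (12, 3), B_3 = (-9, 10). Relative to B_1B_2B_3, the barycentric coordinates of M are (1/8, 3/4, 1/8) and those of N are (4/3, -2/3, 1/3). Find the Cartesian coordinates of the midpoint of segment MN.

(-5/48, -121/32)

Barycentric coordinates of the midpoint are the average: (35/48, 1/24, 11/48).
Converting: (35/48)·B_1 + (1/24)·B_2 + (11/48)·B_3 = (-5/48, -121/32).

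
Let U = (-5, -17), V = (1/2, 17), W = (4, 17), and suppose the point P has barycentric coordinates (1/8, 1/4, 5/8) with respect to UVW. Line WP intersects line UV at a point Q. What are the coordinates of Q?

(-4/3, 17/3)

Line WP meets UV where the W-coordinate vanishes; zeroing P's W-weight and renormalizing leaves U, V-weights 1/8 : 1/4 → (1/3, 2/3).
So Q = (1/3)·U + (2/3)·V = (-4/3, 17/3).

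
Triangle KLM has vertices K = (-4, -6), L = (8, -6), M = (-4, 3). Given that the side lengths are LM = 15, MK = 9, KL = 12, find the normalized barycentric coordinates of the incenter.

The incenter has barycentric coordinates proportional to the opposite side lengths: (15 : 9 : 12).
Normalizing by 15+9+12 = 36 gives (5/12, 1/4, 1/3).

(5/12, 1/4, 1/3)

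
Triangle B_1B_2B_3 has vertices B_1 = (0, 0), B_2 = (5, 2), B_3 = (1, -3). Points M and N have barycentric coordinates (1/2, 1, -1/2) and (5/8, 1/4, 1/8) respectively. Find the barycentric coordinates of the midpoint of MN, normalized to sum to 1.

(9/16, 5/8, -3/16)

Since both coordinate triples sum to 1, the midpoint's barycentrics are the componentwise average.
(1/2+5/8)/2 = 9/16; similarly 5/8 and -3/16.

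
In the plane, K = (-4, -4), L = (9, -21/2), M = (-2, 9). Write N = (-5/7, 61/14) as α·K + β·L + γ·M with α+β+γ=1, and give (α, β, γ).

Signed area of the reference triangle: [KLM] = ½·((-4)·(-21/2−9) + 9·(9−(-4)) + (-2)·(-4−(-21/2))) = ½·(78 + 117 − 13) = 91.
[NLM] = ½·((-5/7)·(-21/2−9) + 9·(9−(61/14)) + (-2)·(61/14−(-21/2))) = ½·(195/14 + 585/14 − 208/7) = 13, so the K-coordinate is 13/91 = 1/7.
[KNM] = ½·((-4)·(61/14−9) + (-5/7)·(9−(-4)) + (-2)·(-4−(61/14))) = ½·(130/7 − 65/7 + 117/7) = 13, so the L-coordinate is 1/7.
[KLN] = ½·((-4)·(-21/2−(61/14)) + 9·(61/14−(-4)) + (-5/7)·(-4−(-21/2))) = ½·(416/7 + 1053/14 − 65/14) = 65, so the M-coordinate is 5/7.

(1/7, 1/7, 5/7)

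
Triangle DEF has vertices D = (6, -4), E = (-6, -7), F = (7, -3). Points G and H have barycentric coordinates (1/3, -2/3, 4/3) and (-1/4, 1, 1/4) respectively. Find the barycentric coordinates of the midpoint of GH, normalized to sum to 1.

(1/24, 1/6, 19/24)

Since both coordinate triples sum to 1, the midpoint's barycentrics are the componentwise average.
(1/3+-1/4)/2 = 1/24; similarly 1/6 and 19/24.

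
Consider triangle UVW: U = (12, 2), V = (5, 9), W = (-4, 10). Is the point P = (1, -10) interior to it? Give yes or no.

no

Barycentric coordinates of P: (25/8, -5, 23/8).
The three coordinates are positive, negative, positive; a point is interior exactly when all three are positive.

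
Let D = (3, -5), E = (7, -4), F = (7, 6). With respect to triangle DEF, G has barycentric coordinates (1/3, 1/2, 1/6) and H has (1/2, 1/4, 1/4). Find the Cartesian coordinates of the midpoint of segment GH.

Barycentric coordinates of the midpoint are the average: (5/12, 3/8, 5/24).
Converting: (5/12)·D + (3/8)·E + (5/24)·F = (16/3, -7/3).

(16/3, -7/3)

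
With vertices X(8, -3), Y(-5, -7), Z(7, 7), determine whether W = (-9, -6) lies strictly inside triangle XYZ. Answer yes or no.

Barycentric coordinates of W: (-34/67, 173/134, 29/134).
The three coordinates are negative, positive, positive; a point is interior exactly when all three are positive.

no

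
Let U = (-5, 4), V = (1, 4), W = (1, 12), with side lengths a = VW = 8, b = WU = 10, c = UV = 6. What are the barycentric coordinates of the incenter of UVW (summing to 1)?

(1/3, 5/12, 1/4)

The incenter has barycentric coordinates proportional to the opposite side lengths: (8 : 10 : 6).
Normalizing by 8+10+6 = 24 gives (1/3, 5/12, 1/4).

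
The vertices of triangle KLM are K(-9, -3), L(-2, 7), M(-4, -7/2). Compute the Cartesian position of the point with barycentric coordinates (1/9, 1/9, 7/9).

N = (1/9)·K + (1/9)·L + (7/9)·M.
x-coordinate: (1/9)·(-9) + (1/9)·(-2) + (7/9)·(-4) = -13/3.
y-coordinate: (1/9)·(-3) + (1/9)·7 + (7/9)·(-7/2) = -41/18.

(-13/3, -41/18)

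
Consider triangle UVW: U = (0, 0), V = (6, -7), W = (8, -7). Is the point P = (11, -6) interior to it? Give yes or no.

Barycentric coordinates of P: (1/7, -29/14, 41/14).
The three coordinates are positive, negative, positive; a point is interior exactly when all three are positive.

no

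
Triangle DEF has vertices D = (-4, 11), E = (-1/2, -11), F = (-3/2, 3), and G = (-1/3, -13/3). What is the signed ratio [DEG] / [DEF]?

[DEF] = ½·((-4)·(-11−3) + (-1/2)·(3−11) + (-3/2)·(11−(-11))) = ½·(56 + 4 − 33) = 27/2.
[DEG] = ½·((-4)·(-11−(-13/3)) + (-1/2)·(-13/3−11) + (-1/3)·(11−(-11))) = ½·(80/3 + 23/3 − 22/3) = 27/2, so the ratio is (27/2)/(27/2) = 1.

1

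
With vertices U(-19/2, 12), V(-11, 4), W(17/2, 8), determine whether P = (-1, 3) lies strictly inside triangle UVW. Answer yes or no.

no

Barycentric coordinates of P: (-119/300, 64/75, 163/300).
The three coordinates are negative, positive, positive; a point is interior exactly when all three are positive.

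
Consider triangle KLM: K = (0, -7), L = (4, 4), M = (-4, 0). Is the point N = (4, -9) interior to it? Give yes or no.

Barycentric coordinates of N: (13/9, 5/18, -13/18).
The three coordinates are positive, positive, negative; a point is interior exactly when all three are positive.

no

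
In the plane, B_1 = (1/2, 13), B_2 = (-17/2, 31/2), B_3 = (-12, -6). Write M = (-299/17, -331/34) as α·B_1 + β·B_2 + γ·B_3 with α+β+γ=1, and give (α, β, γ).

Signed area of the reference triangle: [B_1B_2B_3] = ½·((1/2)·(31/2−(-6)) + (-17/2)·(-6−13) + (-12)·(13−(31/2))) = ½·(43/4 + 323/2 + 30) = 809/8.
[MB_2B_3] = ½·((-299/17)·(31/2−(-6)) + (-17/2)·(-6−(-331/34)) + (-12)·(-331/34−(31/2))) = ½·(-12857/34 − 127/4 + 5148/17) = -7281/136, so the B_1-coordinate is (-7281/136)/(809/8) = -9/17.
[B_1MB_3] = ½·((1/2)·(-331/34−(-6)) + (-299/17)·(-6−13) + (-12)·(13−(-331/34))) = ½·(-127/68 + 5681/17 − 4638/17) = 4045/136, so the B_2-coordinate is 5/17.
[B_1B_2M] = ½·((1/2)·(31/2−(-331/34)) + (-17/2)·(-331/34−13) + (-299/17)·(13−(31/2))) = ½·(429/34 + 773/4 + 1495/34) = 16989/136, so the B_3-coordinate is 21/17.

(-9/17, 5/17, 21/17)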